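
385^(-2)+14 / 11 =188651/148225 = 1.27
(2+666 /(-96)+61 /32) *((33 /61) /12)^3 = -129107/464857088 = 0.00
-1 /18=-0.06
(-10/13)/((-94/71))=355/611 = 0.58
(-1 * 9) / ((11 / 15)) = -135/11 = -12.27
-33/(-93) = 0.35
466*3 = 1398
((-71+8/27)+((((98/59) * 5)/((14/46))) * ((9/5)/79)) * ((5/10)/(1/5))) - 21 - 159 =-249.15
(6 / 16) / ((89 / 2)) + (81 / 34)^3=47327727/3498056 = 13.53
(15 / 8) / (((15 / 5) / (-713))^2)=2541845/24 = 105910.21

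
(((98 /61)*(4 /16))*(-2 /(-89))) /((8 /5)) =245/43432 = 0.01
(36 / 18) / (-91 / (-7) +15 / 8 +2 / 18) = 144/1079 = 0.13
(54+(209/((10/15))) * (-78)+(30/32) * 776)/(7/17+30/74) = -29778747/1028 = -28967.65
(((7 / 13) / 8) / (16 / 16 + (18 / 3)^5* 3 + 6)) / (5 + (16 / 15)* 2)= 21/51934376 = 0.00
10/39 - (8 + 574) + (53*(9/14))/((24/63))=-307199/624 = -492.31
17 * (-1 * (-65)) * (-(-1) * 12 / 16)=828.75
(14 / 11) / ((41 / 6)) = 84/451 = 0.19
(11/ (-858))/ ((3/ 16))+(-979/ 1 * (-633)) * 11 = 797562901/117 = 6816776.93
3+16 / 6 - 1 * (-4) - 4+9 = 44/3 = 14.67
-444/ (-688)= 111/172 = 0.65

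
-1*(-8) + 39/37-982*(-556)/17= 20207399/629 = 32126.23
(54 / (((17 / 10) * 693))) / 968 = 15/316778 = 0.00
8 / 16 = 0.50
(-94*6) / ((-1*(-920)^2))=141/211600 = 0.00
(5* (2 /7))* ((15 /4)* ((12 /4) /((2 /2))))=225/14 = 16.07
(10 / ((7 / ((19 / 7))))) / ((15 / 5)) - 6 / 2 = -251/147 = -1.71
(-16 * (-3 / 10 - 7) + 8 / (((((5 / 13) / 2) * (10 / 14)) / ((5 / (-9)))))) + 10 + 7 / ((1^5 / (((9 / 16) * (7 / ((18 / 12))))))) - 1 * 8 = 7547/72 = 104.82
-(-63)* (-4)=-252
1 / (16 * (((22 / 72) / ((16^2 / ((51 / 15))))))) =2880/187 = 15.40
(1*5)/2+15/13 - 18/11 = 2.02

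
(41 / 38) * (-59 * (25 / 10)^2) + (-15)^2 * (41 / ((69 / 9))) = 2815675/3496 = 805.40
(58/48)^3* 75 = 609725/4608 = 132.32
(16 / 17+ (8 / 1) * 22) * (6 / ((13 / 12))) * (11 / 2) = 1191168/221 = 5389.90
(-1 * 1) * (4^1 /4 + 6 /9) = -5/3 = -1.67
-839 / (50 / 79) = -66281/50 = -1325.62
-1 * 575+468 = -107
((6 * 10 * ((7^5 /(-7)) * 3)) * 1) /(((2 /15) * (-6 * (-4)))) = -540225/4 = -135056.25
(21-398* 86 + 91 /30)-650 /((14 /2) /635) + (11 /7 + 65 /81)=-93165.88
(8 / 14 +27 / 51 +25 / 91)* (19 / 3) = 5776/663 = 8.71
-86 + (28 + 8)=-50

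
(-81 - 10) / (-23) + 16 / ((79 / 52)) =26325/1817 = 14.49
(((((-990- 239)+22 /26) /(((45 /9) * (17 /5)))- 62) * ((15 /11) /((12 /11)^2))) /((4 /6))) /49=-407935/86632 = -4.71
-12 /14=-6/7 = -0.86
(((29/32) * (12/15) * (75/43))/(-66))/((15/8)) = -29/2838 = -0.01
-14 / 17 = -0.82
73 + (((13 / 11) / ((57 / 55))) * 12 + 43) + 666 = 15118/19 = 795.68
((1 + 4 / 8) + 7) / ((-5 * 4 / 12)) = -5.10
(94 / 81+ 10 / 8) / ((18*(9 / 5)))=3905/52488 = 0.07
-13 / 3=-4.33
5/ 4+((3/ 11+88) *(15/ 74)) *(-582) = -16951625/1628 = -10412.55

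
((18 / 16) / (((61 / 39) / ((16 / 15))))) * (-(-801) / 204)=31239/10370 = 3.01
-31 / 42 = -0.74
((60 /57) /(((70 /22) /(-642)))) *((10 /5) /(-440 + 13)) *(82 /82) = 56496/56791 = 0.99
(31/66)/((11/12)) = 62/121 = 0.51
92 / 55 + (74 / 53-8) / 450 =43499/26235 = 1.66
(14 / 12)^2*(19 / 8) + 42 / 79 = 85645/22752 = 3.76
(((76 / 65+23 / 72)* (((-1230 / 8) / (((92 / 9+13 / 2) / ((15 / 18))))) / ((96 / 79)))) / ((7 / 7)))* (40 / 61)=-6.15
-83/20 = -4.15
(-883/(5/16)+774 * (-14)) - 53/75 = -1024673/75 = -13662.31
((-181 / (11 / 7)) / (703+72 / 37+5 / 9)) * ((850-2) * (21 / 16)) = -469586943/2584252 = -181.71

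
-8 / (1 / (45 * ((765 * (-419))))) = 115392600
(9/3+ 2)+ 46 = 51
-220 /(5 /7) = -308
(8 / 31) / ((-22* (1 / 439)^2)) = -770884/341 = -2260.66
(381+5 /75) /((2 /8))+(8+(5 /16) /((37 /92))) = 3403357/2220 = 1533.04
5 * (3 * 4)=60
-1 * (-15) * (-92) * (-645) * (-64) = -56966400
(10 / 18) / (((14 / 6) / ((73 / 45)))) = 73/189 = 0.39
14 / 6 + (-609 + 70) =-1610/3 = -536.67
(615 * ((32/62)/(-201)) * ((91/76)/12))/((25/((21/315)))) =-3731/8879175 = 0.00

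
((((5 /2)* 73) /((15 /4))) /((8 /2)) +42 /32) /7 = 647/336 = 1.93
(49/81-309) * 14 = -4317.53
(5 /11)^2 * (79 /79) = 0.21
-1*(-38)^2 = -1444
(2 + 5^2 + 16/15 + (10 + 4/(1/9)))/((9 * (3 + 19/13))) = 14443/7830 = 1.84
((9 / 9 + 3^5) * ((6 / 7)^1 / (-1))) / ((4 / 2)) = -732/7 = -104.57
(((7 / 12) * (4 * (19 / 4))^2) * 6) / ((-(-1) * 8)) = 157.94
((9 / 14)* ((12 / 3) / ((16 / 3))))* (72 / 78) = 81/182 = 0.45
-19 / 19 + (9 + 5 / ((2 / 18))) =53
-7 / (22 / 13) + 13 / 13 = -69/22 = -3.14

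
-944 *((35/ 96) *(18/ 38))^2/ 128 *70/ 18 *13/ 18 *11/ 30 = -72347275/319389696 = -0.23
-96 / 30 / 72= -2/45 = -0.04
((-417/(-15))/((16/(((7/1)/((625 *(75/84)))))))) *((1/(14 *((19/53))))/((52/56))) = 360983/77187500 = 0.00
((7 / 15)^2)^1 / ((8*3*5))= 49/27000 = 0.00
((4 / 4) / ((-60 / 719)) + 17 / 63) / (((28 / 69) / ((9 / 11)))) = -1018371/43120 = -23.62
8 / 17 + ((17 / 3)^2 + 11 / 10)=51533/1530 = 33.68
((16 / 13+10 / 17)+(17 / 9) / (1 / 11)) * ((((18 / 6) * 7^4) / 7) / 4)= 15416135/2652 = 5813.02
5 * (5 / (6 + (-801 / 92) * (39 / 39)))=-2300/249 = -9.24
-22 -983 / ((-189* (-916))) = -3809711/173124 = -22.01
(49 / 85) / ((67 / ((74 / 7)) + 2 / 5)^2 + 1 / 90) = 246420/19410923 = 0.01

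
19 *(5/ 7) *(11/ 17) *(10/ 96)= 5225/5712 = 0.91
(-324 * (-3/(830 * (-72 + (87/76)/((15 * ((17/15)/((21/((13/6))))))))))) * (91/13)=-0.11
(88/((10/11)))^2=234256/25 = 9370.24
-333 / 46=-7.24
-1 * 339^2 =-114921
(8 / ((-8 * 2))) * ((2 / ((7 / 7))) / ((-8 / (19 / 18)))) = 19/144 = 0.13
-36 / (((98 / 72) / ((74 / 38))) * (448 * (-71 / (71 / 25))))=2997/651700 = 0.00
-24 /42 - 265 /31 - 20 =-6319/217 = -29.12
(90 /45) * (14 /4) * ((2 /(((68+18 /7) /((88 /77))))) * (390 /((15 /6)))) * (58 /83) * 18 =701568/1577 = 444.88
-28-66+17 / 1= -77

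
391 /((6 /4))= 782/3 = 260.67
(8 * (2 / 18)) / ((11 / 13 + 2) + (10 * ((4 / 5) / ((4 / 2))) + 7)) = 26/405 = 0.06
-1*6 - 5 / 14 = -89/14 = -6.36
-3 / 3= -1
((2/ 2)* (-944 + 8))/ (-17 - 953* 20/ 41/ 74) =473304/11773 = 40.20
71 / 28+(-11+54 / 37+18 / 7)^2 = 13712493/268324 = 51.10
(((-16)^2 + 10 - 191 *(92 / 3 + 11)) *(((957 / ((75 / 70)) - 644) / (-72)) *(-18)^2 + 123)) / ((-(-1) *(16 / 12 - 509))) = -115200384/7615 = -15128.09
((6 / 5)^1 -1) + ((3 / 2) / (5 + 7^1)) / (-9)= 67/360 = 0.19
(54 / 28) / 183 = 9/854 = 0.01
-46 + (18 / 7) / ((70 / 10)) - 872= -44964/49 = -917.63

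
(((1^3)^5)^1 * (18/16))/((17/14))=63/68 = 0.93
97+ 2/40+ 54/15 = 2013/20 = 100.65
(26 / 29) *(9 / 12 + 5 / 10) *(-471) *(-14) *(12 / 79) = 1122.51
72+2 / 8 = 289/4 = 72.25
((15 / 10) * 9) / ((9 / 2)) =3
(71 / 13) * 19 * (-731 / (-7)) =986119/91 = 10836.47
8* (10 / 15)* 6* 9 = 288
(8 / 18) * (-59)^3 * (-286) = 234953576/9 = 26105952.89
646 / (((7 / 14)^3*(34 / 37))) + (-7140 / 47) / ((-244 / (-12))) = 16102588/2867 = 5616.53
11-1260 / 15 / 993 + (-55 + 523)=158521/331 = 478.92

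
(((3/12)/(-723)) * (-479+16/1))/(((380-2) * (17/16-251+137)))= -926/246921129 = 0.00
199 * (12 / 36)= 199/3 = 66.33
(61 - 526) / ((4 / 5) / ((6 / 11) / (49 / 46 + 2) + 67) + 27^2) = -0.64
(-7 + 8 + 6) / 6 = 7/6 = 1.17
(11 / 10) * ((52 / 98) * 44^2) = 276848/245 = 1129.99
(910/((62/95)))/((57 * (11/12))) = 9100/341 = 26.69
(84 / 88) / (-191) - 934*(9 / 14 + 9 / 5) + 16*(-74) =-3465.63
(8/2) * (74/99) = 296/99 = 2.99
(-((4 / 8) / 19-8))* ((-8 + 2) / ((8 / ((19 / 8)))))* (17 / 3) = -5151/64 = -80.48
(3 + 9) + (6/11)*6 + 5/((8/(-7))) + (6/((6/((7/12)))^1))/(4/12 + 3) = 609/55 = 11.07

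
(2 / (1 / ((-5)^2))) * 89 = 4450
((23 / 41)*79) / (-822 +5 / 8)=-14536/269411 = -0.05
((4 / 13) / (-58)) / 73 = -2/27521 = 0.00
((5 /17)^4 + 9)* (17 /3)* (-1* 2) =-1504628/14739 = -102.08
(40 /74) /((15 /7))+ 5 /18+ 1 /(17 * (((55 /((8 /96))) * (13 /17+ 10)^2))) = 433459919/817801380 = 0.53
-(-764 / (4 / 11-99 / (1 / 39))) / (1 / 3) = -0.59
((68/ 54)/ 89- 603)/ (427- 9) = -131725/91314 = -1.44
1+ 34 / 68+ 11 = 25/2 = 12.50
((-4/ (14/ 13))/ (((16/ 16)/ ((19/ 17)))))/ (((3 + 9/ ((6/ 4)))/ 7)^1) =-494/153 = -3.23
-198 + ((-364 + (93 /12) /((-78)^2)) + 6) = -13530785/24336 = -556.00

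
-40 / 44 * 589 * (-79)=465310/11 = 42300.91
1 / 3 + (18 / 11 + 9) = 362/33 = 10.97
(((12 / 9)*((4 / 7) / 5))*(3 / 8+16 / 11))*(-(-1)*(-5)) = -46/33 = -1.39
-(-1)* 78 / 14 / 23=39/161 = 0.24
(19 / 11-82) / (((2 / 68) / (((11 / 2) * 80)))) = -1200880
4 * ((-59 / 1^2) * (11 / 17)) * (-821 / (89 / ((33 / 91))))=70333428/137683 = 510.84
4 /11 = 0.36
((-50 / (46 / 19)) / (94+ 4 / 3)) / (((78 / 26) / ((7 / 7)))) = -475/6578 = -0.07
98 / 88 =49/44 = 1.11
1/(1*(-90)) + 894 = 80459/90 = 893.99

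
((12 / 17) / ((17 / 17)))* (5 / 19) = 60/323 = 0.19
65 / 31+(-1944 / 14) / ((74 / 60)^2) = -26495905/297073 = -89.19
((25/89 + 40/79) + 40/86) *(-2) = -757250/302333 = -2.50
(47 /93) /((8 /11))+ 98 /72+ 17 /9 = 2935/744 = 3.94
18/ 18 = 1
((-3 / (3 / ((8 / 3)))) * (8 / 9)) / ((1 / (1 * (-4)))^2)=-1024/27 = -37.93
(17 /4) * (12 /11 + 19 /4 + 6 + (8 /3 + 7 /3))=12597/176 = 71.57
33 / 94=0.35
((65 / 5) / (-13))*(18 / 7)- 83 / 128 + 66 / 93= -69723/27776 = -2.51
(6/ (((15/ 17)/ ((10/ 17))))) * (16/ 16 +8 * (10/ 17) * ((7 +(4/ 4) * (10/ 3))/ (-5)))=-1780/51 = -34.90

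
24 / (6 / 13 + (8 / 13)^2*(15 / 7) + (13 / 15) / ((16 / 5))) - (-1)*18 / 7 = 11117718/613669 = 18.12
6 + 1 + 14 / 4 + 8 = 37/2 = 18.50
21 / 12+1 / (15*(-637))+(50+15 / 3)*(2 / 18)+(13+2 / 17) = 40892011/1949220 = 20.98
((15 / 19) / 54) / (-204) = -5/69768 = 0.00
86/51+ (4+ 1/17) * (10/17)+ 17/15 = 22573/4335 = 5.21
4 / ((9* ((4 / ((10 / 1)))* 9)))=10/81 = 0.12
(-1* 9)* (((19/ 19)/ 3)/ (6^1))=-1/2 = -0.50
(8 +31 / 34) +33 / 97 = 30513/3298 = 9.25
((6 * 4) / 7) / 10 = 12/35 = 0.34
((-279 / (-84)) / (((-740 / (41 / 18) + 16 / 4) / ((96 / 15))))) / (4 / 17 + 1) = -43214/805805 = -0.05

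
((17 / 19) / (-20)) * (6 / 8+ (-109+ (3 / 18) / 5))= 110381/22800 = 4.84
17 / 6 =2.83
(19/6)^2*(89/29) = 32129/1044 = 30.77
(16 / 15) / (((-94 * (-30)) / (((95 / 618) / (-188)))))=-19/61432290 = 0.00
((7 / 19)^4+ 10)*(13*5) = 84864715/130321 = 651.20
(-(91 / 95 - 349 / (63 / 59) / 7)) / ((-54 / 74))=-70892518/1131165 = -62.67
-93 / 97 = -0.96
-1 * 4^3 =-64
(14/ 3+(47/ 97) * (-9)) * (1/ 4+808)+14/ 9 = 868643/3492 = 248.75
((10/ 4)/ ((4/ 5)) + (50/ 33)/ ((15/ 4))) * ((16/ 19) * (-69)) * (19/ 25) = -25714/165 = -155.84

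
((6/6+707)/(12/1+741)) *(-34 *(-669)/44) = 1342014/2761 = 486.06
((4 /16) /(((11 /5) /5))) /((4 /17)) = 425/176 = 2.41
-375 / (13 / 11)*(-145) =598125/13 = 46009.62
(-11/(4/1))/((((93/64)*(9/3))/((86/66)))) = -688/837 = -0.82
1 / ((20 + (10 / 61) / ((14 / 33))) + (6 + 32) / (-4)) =0.09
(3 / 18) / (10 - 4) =1/36 = 0.03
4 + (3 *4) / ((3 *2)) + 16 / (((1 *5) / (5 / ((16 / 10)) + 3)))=128/5 = 25.60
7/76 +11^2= 9203/76 = 121.09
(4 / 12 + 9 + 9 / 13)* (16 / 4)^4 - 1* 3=2563.56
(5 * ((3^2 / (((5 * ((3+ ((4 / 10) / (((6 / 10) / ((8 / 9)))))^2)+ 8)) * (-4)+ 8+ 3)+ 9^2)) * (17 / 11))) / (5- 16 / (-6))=-1673055/24903296 = -0.07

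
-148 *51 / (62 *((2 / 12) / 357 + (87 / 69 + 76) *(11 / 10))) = -232412355/162245878 = -1.43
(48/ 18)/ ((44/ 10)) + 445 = 14705/33 = 445.61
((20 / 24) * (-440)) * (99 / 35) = -7260/7 = -1037.14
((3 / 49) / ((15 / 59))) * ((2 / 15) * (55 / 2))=649/735 = 0.88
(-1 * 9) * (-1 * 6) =54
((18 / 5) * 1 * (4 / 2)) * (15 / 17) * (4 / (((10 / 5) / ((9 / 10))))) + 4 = 1312/85 = 15.44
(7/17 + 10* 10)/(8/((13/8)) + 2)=7397/510 = 14.50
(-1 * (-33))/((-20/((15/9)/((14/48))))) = -66/7 = -9.43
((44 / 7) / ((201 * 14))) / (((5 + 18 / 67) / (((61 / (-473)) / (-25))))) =122/55782825 = 0.00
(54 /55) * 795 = 8586/11 = 780.55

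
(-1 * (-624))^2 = 389376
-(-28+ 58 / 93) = 2546/93 = 27.38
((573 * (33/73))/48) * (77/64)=485331/74752 = 6.49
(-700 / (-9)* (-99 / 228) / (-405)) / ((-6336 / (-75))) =875/886464 = 0.00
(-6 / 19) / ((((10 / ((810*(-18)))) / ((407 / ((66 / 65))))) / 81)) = 284025690/19 = 14948720.53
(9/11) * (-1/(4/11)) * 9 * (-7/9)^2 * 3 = -147/4 = -36.75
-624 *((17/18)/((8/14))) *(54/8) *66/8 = -459459/8 = -57432.38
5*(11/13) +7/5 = 366/65 = 5.63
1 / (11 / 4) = 4/11 = 0.36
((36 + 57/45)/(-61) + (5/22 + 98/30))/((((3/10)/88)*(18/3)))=77380/549 = 140.95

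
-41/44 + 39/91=-155/308 = -0.50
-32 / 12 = -8/3 = -2.67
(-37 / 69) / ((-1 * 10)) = 37/690 = 0.05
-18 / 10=-9/5 = -1.80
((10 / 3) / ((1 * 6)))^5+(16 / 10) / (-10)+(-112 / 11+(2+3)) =-85883606/16238475 = -5.29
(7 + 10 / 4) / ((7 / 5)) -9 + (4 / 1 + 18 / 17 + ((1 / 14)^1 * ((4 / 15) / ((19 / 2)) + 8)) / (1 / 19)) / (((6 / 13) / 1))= 346499/10710 = 32.35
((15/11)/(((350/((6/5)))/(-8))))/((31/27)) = -1944/59675 = -0.03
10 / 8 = 5/4 = 1.25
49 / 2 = 24.50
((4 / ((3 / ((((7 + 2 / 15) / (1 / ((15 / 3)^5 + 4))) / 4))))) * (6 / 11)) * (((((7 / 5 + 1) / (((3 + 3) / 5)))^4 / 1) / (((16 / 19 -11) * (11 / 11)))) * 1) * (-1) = 67853408/10615 = 6392.22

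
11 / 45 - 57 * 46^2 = -5427529/45 = -120611.76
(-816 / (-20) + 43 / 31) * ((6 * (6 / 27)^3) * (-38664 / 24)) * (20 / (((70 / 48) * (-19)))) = 599286272/185535 = 3230.04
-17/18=-0.94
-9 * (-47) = 423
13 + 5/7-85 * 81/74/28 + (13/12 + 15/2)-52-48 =-503653/6216 = -81.03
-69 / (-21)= 23/7 = 3.29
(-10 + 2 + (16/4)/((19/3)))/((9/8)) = -1120/171 = -6.55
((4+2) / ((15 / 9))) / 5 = 18/25 = 0.72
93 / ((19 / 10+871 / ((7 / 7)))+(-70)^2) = 0.02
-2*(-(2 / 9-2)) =-32/9 = -3.56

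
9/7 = 1.29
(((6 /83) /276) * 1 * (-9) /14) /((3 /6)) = -9/26726 = 0.00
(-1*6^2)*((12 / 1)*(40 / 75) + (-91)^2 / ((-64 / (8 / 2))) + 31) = 345717/20 = 17285.85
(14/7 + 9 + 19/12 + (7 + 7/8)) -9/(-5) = 2671/120 = 22.26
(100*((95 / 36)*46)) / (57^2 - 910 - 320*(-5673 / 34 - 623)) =1857250/39029067 = 0.05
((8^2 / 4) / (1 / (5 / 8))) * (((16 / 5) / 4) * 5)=40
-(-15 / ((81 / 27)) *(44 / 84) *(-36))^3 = -287496000/343 = -838180.76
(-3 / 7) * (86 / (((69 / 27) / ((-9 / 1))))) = 20898/161 = 129.80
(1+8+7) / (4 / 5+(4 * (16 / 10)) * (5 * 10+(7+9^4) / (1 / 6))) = 4/63133 = 0.00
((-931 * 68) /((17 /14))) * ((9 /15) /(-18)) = 26068/15 = 1737.87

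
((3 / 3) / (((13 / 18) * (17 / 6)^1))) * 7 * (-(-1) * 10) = 7560/221 = 34.21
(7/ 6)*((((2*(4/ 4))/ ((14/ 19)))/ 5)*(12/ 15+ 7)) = 247/50 = 4.94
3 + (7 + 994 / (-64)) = -177/32 = -5.53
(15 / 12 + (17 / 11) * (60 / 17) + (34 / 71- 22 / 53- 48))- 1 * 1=-6992383/165572 = -42.23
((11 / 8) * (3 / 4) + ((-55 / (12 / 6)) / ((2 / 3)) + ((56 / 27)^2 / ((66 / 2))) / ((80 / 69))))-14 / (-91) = -666388037/16679520 = -39.95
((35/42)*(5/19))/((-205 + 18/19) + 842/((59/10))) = -1475/412578 = 0.00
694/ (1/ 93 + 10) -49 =20.33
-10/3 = -3.33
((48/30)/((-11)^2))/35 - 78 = -1651642/21175 = -78.00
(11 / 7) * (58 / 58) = 11/7 = 1.57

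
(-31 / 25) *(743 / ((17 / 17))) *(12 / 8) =-69099/50 = -1381.98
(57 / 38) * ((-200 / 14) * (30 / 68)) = -1125/119 = -9.45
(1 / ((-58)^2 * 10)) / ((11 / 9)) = 9/370040 = 0.00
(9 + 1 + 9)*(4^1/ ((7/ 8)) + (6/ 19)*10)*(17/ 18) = 8738/63 = 138.70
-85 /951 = -0.09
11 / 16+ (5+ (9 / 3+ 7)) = 251/16 = 15.69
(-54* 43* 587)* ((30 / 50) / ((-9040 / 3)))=6133563/22600 = 271.40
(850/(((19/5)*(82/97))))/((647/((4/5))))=164900/504013 = 0.33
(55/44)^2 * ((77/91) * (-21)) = -5775/208 = -27.76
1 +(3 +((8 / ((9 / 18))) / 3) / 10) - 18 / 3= -22/15 = -1.47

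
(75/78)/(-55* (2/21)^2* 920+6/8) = -22050/10507601 = 0.00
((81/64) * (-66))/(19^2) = -0.23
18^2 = 324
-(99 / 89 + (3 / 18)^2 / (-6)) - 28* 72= -38776879/19224 = -2017.11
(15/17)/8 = 15/136 = 0.11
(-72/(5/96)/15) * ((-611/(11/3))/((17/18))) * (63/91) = 52627968/4675 = 11257.32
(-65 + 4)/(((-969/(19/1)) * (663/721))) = 43981/33813 = 1.30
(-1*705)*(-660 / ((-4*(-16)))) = 116325/16 = 7270.31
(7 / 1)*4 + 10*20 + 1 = 229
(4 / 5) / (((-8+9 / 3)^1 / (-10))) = 8/5 = 1.60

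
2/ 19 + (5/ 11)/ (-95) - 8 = -1651/209 = -7.90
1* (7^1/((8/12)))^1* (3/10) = 63/20 = 3.15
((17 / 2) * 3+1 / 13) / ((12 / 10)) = 3325/156 = 21.31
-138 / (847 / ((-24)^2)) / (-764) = 19872/161777 = 0.12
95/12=7.92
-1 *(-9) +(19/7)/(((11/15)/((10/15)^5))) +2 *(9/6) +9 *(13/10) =1508569/62370 = 24.19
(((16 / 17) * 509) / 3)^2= 66324736/2601 = 25499.71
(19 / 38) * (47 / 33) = 47/66 = 0.71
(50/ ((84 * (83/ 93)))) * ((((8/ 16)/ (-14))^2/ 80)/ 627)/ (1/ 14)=155/652802304 = 0.00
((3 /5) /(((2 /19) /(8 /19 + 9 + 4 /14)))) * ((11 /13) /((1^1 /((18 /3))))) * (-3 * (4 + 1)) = -4213.48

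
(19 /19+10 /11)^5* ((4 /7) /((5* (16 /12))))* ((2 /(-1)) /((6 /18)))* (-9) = 94517766/805255 = 117.38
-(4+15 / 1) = -19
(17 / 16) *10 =85/8 = 10.62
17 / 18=0.94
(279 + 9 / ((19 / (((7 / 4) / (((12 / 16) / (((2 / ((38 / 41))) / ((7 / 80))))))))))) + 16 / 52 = 1438711/4693 = 306.57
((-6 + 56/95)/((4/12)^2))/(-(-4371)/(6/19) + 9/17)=-157284/44709755 = 0.00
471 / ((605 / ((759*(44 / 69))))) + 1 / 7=13193/35 = 376.94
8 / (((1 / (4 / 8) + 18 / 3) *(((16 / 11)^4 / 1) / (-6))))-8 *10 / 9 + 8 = -657451/294912 = -2.23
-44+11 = -33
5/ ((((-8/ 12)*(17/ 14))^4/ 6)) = 5834430/83521 = 69.86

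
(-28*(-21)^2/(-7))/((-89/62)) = -109368/89 = -1228.85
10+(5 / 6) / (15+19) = 2045/204 = 10.02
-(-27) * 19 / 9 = 57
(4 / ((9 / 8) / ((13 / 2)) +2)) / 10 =104/565 = 0.18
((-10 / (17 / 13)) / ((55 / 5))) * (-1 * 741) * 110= 963300/17 = 56664.71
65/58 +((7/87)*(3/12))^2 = 135769/121104 = 1.12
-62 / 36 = -1.72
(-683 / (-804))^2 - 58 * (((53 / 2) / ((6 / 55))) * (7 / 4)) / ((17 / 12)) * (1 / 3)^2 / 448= -105345037/29304192 = -3.59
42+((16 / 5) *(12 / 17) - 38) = 532/85 = 6.26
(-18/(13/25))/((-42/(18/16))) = 675/728 = 0.93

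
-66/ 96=-11/16 = -0.69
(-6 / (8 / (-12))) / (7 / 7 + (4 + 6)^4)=9/10001 = 0.00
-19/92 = -0.21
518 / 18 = 259/9 = 28.78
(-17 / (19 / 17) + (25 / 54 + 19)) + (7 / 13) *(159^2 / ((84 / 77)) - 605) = 324298145/26676 = 12156.93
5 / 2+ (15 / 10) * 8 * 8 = 197/2 = 98.50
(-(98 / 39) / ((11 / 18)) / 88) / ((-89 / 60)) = 0.03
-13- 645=-658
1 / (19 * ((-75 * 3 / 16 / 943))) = -15088/4275 = -3.53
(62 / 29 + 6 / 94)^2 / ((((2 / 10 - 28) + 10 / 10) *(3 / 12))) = -90060010/124470523 = -0.72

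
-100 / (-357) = 100/357 = 0.28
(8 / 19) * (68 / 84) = 136/399 = 0.34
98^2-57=9547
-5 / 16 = -0.31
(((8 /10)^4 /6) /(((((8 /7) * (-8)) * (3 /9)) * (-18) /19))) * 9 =133/625 = 0.21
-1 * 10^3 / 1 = -1000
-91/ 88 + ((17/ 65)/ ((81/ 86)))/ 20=-2363411/2316600 = -1.02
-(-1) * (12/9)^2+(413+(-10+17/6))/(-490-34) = 9463/9432 = 1.00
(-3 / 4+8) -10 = -11/4 = -2.75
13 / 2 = 6.50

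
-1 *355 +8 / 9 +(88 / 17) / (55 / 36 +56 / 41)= -230229517/653463 = -352.32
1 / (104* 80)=1/8320 = 0.00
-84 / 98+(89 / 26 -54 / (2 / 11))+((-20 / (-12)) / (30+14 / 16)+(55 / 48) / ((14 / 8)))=-6094213/20748 = -293.73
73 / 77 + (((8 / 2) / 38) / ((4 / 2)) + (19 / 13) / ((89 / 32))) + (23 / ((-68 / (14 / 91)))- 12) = -605778721/57551494 = -10.53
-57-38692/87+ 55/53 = -2308718/4611 = -500.70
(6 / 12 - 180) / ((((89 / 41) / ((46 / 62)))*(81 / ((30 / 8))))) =-1692685/595944 = -2.84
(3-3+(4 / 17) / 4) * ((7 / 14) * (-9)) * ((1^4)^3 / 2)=-9/68 = -0.13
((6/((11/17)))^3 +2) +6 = 1071856/1331 = 805.30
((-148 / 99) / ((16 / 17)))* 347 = -218263/396 = -551.17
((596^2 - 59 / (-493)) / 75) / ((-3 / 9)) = -175121547/12325 = -14208.64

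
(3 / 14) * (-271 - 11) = -423/7 = -60.43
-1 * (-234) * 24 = 5616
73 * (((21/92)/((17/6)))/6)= 1533/1564 = 0.98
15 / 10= 3/2 = 1.50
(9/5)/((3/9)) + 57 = 312/5 = 62.40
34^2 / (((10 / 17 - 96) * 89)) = -9826/72179 = -0.14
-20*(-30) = 600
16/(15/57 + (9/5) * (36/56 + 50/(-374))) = 3979360/293393 = 13.56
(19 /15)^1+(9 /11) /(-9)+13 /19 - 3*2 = -12979/3135 = -4.14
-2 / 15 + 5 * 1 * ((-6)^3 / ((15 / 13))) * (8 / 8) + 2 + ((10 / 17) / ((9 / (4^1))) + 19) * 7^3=4339493/765 = 5672.54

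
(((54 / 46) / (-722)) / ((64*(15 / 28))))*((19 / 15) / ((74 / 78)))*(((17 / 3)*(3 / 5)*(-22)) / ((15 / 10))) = 51051/16169000 = 0.00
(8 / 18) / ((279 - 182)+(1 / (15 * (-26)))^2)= 67600/14753701 = 0.00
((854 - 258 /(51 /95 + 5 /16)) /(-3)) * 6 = -1420708/1291 = -1100.47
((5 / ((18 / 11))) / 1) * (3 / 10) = 11/12 = 0.92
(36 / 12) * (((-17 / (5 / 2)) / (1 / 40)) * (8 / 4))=-1632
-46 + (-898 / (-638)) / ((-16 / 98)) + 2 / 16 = -69537/1276 = -54.50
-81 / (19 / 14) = -1134/19 = -59.68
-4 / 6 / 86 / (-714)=1/92106 = 0.00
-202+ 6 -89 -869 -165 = -1319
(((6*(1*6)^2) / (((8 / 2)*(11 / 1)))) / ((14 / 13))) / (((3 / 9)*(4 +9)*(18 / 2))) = 9/77 = 0.12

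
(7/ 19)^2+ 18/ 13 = 7135/4693 = 1.52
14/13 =1.08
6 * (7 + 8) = 90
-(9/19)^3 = -729/6859 = -0.11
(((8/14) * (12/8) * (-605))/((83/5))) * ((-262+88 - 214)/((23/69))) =21126600/581 = 36362.48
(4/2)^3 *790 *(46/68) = 72680/17 = 4275.29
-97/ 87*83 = -8051/87 = -92.54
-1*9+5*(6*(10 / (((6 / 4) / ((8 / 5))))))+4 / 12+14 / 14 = 312.33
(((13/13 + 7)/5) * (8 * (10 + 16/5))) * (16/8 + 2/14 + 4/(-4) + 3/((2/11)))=521664/175 = 2980.94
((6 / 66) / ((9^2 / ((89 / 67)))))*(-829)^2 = 61164449/59697 = 1024.58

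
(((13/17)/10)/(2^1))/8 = 13/2720 = 0.00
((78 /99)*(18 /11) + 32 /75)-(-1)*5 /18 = 108557/54450 = 1.99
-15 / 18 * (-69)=115/2 = 57.50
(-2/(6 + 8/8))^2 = 0.08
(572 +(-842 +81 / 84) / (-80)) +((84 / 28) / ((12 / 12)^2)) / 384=2609693/4480 = 582.52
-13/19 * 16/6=-104/57 = -1.82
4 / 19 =0.21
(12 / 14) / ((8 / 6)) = 9/14 = 0.64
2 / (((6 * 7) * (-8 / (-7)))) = 1/24 = 0.04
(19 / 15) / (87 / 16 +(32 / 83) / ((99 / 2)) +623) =832656/413114795 = 0.00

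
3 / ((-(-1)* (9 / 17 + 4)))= 51/77 = 0.66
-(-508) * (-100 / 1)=-50800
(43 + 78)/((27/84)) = 3388/9 = 376.44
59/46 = 1.28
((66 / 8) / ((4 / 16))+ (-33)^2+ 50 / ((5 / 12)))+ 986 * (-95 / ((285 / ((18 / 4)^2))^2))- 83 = 521443/760 = 686.11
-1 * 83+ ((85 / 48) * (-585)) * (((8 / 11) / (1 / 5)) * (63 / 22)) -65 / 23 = -121041291/11132 = -10873.27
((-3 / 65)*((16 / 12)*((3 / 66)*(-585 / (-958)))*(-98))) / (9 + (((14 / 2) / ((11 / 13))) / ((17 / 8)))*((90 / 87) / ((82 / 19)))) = 5942622/352634531 = 0.02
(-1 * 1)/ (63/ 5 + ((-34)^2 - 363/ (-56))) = -280/329023 = 0.00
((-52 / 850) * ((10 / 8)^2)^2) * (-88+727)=-207675/2176 = -95.44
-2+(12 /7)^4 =15934/2401 = 6.64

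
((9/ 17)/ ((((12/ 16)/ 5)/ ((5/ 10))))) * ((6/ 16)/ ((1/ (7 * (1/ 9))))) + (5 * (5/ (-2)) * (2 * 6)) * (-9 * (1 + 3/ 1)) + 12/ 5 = 1836991/340 = 5402.91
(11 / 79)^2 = 121/6241 = 0.02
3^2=9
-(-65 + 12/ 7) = 443/7 = 63.29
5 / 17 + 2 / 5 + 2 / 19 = 1291/1615 = 0.80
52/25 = 2.08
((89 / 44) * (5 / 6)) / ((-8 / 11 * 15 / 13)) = -1157/576 = -2.01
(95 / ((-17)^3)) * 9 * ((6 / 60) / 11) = -171/108086 = 0.00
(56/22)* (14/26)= 196/143 = 1.37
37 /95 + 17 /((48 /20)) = 8519/1140 = 7.47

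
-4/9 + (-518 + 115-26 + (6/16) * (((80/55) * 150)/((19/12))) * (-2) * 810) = -158271785/1881 = -84142.36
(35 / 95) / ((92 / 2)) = 7/874 = 0.01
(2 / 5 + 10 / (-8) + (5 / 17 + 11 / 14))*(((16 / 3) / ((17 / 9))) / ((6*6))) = 547/30345 = 0.02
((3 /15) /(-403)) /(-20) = 1/40300 = 0.00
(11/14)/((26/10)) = 55/182 = 0.30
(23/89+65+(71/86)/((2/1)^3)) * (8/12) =4002223/91848 = 43.57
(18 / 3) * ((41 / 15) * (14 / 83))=1148/415 = 2.77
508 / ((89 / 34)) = 194.07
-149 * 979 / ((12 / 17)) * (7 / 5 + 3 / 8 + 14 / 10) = -314935489/480 = -656115.60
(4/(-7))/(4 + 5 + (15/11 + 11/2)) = -88/2443 = -0.04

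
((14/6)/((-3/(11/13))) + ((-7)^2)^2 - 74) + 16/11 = 2995874/1287 = 2327.80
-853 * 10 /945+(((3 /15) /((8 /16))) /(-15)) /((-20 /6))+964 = 22561439/23625 = 954.98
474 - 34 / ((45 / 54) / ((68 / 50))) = 52314/125 = 418.51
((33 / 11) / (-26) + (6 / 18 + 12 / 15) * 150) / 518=631/1924 = 0.33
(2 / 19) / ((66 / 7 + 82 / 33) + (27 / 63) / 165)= 2310/261497 = 0.01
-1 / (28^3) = -1/21952 = 0.00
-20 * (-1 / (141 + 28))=0.12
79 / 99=0.80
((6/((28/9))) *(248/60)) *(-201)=-56079/35 = -1602.26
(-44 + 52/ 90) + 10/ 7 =-13228/315 = -41.99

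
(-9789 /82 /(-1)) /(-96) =-3263/2624 = -1.24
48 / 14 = 24/7 = 3.43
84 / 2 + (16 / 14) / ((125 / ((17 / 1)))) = 36886/875 = 42.16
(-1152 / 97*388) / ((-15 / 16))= 24576/5 = 4915.20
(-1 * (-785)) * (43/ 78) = 33755/78 = 432.76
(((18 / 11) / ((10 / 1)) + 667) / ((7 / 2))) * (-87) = -912108/55 = -16583.78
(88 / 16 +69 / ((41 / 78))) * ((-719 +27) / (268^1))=-1940195/5494 = -353.15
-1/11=-0.09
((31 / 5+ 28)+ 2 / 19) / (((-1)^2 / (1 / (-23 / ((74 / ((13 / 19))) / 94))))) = -120583/70265 = -1.72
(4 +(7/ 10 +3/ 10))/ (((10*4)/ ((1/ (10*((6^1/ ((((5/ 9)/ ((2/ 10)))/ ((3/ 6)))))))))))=5/432 = 0.01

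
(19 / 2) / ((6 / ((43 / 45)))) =817/540 = 1.51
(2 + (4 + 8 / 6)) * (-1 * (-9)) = 66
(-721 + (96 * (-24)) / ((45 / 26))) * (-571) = 5859031/5 = 1171806.20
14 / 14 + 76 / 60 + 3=79/15 = 5.27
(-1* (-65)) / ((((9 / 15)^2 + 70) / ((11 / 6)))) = 17875/10554 = 1.69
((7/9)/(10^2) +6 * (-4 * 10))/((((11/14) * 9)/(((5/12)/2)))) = -1511951/213840 = -7.07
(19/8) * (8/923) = 19/923 = 0.02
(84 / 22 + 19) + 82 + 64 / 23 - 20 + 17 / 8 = 89.73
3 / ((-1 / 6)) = -18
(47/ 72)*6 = 47/12 = 3.92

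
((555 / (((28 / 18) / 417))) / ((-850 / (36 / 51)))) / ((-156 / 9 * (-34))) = -3749247/17883320 = -0.21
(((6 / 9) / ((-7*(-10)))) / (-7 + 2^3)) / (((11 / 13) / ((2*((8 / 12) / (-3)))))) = -52/10395 = -0.01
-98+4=-94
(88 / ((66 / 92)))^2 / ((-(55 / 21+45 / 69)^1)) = -5450816/1185 = -4599.84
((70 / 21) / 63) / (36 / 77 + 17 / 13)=1430/47979 = 0.03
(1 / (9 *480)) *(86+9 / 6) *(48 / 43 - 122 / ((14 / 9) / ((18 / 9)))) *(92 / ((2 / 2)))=-898495/3096 = -290.21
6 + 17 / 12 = 89/12 = 7.42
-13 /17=-0.76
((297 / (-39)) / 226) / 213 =-33/208598 = 0.00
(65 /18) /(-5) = -13/18 = -0.72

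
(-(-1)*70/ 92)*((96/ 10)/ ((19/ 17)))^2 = 2330496/41515 = 56.14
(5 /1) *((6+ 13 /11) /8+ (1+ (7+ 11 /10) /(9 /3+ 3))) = 1429/88 = 16.24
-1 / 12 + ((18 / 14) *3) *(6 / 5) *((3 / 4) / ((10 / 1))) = 277/1050 = 0.26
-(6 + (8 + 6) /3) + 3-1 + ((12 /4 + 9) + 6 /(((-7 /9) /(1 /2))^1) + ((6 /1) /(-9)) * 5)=-27/7 = -3.86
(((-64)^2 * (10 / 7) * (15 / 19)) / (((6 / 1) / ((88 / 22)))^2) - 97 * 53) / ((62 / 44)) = -27105298/12369 = -2191.39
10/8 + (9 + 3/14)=293/28 = 10.46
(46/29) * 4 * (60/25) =2208/145 = 15.23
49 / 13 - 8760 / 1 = -8756.23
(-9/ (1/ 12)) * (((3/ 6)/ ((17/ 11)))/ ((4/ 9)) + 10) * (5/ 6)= -65655/68 = -965.51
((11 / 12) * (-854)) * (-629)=2954413/6 = 492402.17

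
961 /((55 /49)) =47089/55 = 856.16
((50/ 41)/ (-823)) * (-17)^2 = -14450/33743 = -0.43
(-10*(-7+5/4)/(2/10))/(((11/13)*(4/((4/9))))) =7475/198 = 37.75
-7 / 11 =-0.64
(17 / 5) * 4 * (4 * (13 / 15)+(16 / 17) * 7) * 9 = 30768/25 = 1230.72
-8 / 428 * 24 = -48/107 = -0.45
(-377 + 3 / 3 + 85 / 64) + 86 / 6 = -69185/192 = -360.34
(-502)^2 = 252004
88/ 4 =22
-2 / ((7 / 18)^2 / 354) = -229392/49 = -4681.47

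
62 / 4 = 31/2 = 15.50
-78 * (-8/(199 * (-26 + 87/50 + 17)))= -10400/24079 = -0.43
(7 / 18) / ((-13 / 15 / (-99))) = 1155/26 = 44.42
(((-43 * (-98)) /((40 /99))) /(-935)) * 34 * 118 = -1118817/25 = -44752.68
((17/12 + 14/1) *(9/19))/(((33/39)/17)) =122655/836 = 146.72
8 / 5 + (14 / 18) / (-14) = 139/90 = 1.54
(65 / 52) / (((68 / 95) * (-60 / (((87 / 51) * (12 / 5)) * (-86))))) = 23693/2312 = 10.25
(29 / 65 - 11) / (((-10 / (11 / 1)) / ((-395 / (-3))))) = 298067/195 = 1528.55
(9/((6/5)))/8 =15/16 = 0.94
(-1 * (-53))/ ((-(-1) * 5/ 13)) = 689/5 = 137.80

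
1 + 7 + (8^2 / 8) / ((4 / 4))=16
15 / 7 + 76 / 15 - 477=-49328/105 = -469.79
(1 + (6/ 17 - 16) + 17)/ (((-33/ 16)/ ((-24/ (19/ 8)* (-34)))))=-81920/209 = -391.96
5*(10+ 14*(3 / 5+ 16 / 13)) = 2316/13 = 178.15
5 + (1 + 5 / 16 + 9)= 245/16 = 15.31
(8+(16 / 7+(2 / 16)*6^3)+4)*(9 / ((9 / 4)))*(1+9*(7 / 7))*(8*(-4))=-369920/7 = -52845.71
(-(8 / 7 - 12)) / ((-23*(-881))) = 76/141841 = 0.00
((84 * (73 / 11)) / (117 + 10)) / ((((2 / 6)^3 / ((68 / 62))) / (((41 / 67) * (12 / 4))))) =692388648/2901569 = 238.63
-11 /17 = -0.65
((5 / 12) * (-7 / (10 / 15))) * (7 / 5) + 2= -33/8 = -4.12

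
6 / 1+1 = 7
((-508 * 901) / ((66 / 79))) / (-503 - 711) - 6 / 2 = 8979640/20031 = 448.29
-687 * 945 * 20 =-12984300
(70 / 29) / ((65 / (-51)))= -714/377 = -1.89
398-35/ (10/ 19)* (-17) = 3057/2 = 1528.50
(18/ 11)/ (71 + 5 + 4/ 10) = 45/2101 = 0.02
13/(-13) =-1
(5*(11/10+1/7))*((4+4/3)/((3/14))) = 464/3 = 154.67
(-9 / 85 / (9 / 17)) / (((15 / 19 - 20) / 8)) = 152/1825 = 0.08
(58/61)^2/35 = 3364/130235 = 0.03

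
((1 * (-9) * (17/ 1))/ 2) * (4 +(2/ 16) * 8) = -765/2 = -382.50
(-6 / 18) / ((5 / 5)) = -1/3 = -0.33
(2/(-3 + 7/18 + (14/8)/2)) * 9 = -1296/125 = -10.37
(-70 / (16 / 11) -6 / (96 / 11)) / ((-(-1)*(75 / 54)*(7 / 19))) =-133551/1400 = -95.39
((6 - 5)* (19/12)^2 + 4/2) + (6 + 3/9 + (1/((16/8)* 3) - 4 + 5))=1729/144 = 12.01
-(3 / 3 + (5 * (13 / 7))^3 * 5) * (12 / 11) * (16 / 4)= -17473.22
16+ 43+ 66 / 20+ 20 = 823/10 = 82.30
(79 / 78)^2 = 1.03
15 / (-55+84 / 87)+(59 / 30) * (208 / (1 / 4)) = 38453923/23505 = 1635.99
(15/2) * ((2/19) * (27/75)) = 27/95 = 0.28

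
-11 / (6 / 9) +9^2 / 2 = 24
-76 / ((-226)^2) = -19/12769 = 0.00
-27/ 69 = -9/23 = -0.39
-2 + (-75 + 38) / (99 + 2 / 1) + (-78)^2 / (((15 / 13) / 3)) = 7987097/505 = 15816.03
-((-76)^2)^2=-33362176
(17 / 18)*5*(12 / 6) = 85/9 = 9.44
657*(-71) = -46647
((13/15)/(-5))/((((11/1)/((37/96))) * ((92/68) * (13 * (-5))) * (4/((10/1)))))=629/3643200 = 0.00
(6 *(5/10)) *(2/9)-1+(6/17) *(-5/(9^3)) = -1387/4131 = -0.34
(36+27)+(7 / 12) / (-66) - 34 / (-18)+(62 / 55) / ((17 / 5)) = 79819/1224 = 65.21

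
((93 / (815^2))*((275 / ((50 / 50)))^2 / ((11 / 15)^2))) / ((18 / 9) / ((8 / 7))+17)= 1.05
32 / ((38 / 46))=736/19 = 38.74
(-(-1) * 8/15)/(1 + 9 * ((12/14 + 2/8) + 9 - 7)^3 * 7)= 25088/88944945 = 0.00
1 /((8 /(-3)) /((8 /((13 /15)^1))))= -45/13 = -3.46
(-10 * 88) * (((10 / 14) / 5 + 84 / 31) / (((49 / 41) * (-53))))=22333520/563549 = 39.63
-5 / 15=-1/3 = -0.33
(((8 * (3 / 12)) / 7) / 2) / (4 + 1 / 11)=11/315 = 0.03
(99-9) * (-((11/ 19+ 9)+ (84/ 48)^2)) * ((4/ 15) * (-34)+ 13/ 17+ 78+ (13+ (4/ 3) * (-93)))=30355857/646 = 46990.49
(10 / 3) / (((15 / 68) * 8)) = 17/9 = 1.89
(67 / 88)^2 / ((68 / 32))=4489/16456 = 0.27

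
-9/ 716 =-0.01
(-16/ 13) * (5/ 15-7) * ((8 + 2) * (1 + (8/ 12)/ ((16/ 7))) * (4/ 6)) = 24800/351 = 70.66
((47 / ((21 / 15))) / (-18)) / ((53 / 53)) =-235/126 = -1.87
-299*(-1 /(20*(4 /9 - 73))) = -2691/13060 = -0.21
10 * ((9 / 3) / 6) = 5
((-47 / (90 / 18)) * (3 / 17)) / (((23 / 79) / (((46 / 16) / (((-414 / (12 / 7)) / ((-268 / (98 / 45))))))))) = -2238939/268226 = -8.35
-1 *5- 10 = -15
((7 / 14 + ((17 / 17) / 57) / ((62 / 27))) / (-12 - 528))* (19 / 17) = -299/284580 = 0.00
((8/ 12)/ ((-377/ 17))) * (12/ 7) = -136/2639 = -0.05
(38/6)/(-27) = -19/81 = -0.23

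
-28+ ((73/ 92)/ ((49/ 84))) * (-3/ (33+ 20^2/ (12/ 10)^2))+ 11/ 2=-20276091/900634 = -22.51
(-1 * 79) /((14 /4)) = -158/7 = -22.57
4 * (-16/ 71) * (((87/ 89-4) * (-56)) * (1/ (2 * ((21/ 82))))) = -5646848/18957 = -297.88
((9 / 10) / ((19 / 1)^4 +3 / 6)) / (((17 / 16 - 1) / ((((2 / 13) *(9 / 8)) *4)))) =432/5647265 = 0.00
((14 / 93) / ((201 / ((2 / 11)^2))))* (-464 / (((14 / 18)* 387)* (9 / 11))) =-3712/79576101 = 0.00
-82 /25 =-3.28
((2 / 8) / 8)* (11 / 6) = 11/192 = 0.06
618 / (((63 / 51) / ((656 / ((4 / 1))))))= 574328/7 = 82046.86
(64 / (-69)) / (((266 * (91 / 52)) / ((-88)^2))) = -991232/64239 = -15.43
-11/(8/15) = -20.62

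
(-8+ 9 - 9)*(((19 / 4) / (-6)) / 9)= 19/27 = 0.70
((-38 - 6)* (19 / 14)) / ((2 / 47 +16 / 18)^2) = -37396161/543326 = -68.83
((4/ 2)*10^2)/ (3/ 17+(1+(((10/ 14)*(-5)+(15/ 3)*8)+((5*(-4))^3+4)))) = -23800/947049 = -0.03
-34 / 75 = -0.45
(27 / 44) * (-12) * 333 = -26973/11 = -2452.09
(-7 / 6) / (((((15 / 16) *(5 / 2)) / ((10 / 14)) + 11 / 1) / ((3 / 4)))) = -28/457 = -0.06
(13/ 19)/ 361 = 13/6859 = 0.00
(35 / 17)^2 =1225/289 = 4.24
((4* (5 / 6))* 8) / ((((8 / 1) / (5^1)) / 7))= 350/3 = 116.67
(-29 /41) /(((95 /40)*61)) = -232/47519 = 0.00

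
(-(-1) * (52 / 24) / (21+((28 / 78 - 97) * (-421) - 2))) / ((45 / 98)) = 8281/71437050 = 0.00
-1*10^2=-100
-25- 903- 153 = -1081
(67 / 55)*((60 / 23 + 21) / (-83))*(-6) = 218286/104995 = 2.08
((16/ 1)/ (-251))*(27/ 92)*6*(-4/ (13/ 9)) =23328/75049 = 0.31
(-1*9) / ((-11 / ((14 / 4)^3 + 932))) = 6381/8 = 797.62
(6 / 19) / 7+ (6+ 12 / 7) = 7.76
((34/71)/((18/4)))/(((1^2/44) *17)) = 176/639 = 0.28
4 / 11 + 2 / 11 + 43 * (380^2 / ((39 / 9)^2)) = 614711814/1859 = 330668.00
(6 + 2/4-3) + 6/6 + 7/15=149/30 = 4.97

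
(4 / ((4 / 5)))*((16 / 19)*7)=29.47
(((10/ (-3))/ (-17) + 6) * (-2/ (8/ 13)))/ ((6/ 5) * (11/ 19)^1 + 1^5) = -97565/8211 = -11.88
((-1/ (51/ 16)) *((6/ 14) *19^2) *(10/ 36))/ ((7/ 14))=-26.97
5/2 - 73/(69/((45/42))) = 220/161 = 1.37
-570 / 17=-33.53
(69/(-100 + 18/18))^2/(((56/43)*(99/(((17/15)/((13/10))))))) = 386699/117729612 = 0.00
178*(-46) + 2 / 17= -139194/17 = -8187.88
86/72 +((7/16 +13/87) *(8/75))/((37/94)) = 1307071/965700 = 1.35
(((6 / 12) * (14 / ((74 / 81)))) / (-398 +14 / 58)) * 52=-142506/142265 = -1.00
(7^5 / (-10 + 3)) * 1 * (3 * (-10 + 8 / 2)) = 43218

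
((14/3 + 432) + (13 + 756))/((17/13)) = 47021/51 = 921.98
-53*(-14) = 742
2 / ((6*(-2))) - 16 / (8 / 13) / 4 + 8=1.33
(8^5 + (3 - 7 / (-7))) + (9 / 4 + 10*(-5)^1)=32724.25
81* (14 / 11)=1134/11 = 103.09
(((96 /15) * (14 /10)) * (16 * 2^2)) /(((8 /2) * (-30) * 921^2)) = -1792/318090375 = 0.00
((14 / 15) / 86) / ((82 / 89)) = 623/52890 = 0.01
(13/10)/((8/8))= 13/10 = 1.30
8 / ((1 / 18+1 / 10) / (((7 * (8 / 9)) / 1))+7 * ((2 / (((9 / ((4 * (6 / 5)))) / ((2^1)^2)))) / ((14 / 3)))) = 1.25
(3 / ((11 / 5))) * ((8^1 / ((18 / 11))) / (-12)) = -5/9 = -0.56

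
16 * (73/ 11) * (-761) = -888848/11 = -80804.36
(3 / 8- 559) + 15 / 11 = -557.26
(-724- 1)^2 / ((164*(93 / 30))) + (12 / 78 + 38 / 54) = 923237017/892242 = 1034.74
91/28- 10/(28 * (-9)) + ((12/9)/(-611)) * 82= 478967/153972 = 3.11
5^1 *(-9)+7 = -38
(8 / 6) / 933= 4/2799 = 0.00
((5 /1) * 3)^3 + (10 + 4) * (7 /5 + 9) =17603/5 = 3520.60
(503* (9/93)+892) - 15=28696/31 = 925.68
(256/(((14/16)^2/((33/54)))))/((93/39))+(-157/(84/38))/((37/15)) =57558749/1011654 = 56.90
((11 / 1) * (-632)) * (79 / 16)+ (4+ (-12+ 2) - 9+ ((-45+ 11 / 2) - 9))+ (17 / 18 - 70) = -34458.06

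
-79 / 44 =-1.80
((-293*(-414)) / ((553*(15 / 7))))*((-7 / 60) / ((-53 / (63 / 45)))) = 330211/1046750 = 0.32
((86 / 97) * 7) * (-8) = -4816/97 = -49.65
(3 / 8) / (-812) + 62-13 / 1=318301/6496 = 49.00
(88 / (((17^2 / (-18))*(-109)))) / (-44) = -36/31501 = 0.00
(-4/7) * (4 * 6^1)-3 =-117/7 = -16.71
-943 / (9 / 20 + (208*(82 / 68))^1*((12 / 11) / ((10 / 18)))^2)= -193975100/199033749 = -0.97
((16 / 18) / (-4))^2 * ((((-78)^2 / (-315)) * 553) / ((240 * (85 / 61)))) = -814411/516375 = -1.58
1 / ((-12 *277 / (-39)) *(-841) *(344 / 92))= -299/80137208 = 0.00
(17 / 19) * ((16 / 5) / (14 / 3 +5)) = 816/2755 = 0.30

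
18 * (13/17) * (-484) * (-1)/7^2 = 113256/833 = 135.96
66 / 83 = 0.80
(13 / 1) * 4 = 52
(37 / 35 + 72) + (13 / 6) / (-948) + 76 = 29673841/199080 = 149.05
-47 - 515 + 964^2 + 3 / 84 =26004553/28 = 928734.04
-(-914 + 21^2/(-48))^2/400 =-218182441/102400 = -2130.69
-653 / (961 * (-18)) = 653/17298 = 0.04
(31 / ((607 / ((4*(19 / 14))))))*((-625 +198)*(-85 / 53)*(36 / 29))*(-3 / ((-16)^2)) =-82457055/29854688 = -2.76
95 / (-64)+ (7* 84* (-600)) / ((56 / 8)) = -3225695/64 = -50401.48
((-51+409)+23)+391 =772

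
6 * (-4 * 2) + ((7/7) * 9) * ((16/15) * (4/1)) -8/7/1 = -376/35 = -10.74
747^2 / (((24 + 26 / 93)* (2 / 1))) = 51894837/4516 = 11491.33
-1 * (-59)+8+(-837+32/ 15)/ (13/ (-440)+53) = 3582683/69921 = 51.24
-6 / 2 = -3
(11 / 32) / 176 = 1/512 = 0.00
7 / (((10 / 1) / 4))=14/5 = 2.80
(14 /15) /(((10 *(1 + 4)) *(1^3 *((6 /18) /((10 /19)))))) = 14/475 = 0.03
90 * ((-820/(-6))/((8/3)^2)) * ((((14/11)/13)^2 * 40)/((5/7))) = 18985050/20449 = 928.41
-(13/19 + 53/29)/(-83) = 1384/45733 = 0.03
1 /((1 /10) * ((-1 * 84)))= -5/42 = -0.12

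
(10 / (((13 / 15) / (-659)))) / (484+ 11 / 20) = -1977000/125983 = -15.69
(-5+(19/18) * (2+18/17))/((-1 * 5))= 271/765 = 0.35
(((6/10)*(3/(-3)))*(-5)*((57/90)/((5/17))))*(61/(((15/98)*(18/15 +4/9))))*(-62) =-89786571/925 = -97066.56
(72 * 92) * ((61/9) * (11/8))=61732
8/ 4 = 2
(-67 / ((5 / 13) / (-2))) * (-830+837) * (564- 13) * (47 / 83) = 315788018/415 = 760934.98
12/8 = 1.50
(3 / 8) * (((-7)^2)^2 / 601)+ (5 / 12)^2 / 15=391967/259632 = 1.51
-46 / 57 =-0.81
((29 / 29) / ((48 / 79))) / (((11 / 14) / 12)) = 553/22 = 25.14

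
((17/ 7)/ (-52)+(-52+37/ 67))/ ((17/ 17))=-1255847/24388 = -51.49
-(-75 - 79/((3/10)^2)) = 8575/9 = 952.78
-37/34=-1.09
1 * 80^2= 6400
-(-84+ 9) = 75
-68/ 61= -1.11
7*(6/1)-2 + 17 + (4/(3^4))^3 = 30292201/531441 = 57.00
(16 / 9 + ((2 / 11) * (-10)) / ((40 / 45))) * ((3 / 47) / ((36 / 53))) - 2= -226153/111672 = -2.03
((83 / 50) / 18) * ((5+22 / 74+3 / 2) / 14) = 41749/932400 = 0.04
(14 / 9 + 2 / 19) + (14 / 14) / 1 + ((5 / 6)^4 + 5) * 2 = 167755/12312 = 13.63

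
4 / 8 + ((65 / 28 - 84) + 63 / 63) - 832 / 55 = -146771/1540 = -95.31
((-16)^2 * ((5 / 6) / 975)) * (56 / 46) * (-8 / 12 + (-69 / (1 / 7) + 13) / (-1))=5046272/40365 = 125.02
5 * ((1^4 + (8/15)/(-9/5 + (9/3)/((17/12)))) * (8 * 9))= 8680/9 = 964.44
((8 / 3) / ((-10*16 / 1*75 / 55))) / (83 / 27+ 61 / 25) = -33/14888 = 0.00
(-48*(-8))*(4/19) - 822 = -14082/19 = -741.16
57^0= 1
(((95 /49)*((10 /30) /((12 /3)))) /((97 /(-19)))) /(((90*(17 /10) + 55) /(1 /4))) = -1805/47453952 = 0.00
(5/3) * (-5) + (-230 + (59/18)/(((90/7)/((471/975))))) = -125417659/526500 = -238.21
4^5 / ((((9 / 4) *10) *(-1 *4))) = -512/45 = -11.38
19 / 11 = 1.73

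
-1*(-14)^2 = -196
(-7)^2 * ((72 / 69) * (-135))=-158760/23 = -6902.61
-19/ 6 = -3.17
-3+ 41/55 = -124/55 = -2.25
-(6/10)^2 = -9/25 = -0.36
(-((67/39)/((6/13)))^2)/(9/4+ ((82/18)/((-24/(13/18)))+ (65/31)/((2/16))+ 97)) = -1669908/13967641 = -0.12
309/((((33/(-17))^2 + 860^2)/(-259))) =-23128959/213745489 = -0.11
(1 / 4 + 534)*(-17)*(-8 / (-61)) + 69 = -68449/61 = -1122.11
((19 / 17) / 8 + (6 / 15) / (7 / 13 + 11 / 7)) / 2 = 2687/16320 = 0.16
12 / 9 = 1.33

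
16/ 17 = 0.94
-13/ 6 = -2.17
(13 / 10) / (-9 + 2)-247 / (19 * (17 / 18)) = -16601/1190 = -13.95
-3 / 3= -1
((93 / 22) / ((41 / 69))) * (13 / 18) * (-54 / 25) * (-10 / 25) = 250263/56375 = 4.44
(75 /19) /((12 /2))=25/38 = 0.66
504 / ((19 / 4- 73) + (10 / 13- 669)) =-0.68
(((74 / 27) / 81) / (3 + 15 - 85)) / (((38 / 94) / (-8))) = 27824/2784051 = 0.01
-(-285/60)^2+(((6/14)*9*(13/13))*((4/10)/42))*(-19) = -91181/3920 = -23.26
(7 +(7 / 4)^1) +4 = 51/4 = 12.75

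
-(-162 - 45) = 207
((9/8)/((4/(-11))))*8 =-99/4 = -24.75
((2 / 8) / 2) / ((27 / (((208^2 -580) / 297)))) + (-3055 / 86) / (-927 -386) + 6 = 77691137/11608839 = 6.69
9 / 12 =0.75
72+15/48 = 1157/16 = 72.31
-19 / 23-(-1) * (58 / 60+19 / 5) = 2719/690 = 3.94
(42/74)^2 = 441/1369 = 0.32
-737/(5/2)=-1474/5 = -294.80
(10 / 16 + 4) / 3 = 1.54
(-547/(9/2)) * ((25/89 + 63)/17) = -6161408/13617 = -452.48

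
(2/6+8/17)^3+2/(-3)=-19513/132651 = -0.15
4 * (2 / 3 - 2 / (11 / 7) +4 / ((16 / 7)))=151/33 = 4.58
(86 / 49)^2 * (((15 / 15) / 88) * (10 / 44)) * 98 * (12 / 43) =1290/5929 = 0.22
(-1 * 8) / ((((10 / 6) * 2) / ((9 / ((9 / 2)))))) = -24/5 = -4.80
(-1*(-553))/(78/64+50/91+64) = 1610336/191517 = 8.41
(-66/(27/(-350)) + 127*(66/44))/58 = 18829/1044 = 18.04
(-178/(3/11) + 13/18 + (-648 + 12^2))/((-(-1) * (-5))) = 20807/90 = 231.19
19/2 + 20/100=97/10 = 9.70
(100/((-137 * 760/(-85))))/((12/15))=2125/20824 = 0.10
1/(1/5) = 5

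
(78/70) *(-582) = -22698/35 = -648.51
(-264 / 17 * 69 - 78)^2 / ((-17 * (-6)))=63648294/4913 = 12955.08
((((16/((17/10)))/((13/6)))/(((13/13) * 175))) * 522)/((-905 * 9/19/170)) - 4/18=-3973222/741195 = -5.36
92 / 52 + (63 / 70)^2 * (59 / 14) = 94327/18200 = 5.18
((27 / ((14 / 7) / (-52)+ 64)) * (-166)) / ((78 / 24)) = -35856/1663 = -21.56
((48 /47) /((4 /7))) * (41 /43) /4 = 0.43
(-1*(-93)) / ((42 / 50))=775/7 = 110.71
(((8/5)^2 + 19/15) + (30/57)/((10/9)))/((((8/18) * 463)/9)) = 0.19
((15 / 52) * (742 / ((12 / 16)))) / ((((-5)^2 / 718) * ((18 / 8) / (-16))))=-34096384/585 = -58284.42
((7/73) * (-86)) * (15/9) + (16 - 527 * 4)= -461158/219 = -2105.74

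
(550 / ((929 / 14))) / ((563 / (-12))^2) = 1108800/294464201 = 0.00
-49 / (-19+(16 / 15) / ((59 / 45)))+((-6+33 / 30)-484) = -5216987/10730 = -486.21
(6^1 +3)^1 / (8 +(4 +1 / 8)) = 72/97 = 0.74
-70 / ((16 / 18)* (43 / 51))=-16065/172 = -93.40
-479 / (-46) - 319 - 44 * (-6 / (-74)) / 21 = -3678529/11914 = -308.76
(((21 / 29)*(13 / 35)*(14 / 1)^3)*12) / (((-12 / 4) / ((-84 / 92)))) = 8989344/3335 = 2695.46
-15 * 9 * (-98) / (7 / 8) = 15120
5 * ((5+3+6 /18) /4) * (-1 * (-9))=375/4 = 93.75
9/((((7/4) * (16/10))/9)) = 405/14 = 28.93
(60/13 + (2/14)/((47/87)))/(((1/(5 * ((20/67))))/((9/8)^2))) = 42263775/4584944 = 9.22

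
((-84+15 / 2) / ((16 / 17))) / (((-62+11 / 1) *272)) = 0.01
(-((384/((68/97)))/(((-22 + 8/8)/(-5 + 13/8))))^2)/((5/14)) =-219493152/10115 = -21699.77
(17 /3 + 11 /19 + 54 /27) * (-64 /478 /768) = -235/163476 = 0.00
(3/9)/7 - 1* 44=-923/21 = -43.95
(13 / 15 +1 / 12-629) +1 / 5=-12557/20 = -627.85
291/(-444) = -97/148 = -0.66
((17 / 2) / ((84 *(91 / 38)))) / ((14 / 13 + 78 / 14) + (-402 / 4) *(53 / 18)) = -323/2211167 = 0.00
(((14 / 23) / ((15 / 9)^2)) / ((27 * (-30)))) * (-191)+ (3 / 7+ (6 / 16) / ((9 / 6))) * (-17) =-8320189/724500 = -11.48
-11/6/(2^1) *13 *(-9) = 107.25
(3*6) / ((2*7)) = 9/7 = 1.29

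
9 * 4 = 36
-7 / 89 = -0.08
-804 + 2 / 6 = -2411/3 = -803.67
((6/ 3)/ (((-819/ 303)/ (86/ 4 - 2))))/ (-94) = 101/658 = 0.15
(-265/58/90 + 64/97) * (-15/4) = -308375/135024 = -2.28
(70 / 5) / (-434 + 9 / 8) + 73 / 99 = 241711/342837 = 0.71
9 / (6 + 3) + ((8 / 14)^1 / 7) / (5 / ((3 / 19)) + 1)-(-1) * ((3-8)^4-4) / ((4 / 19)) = 2950.75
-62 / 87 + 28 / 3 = 250/29 = 8.62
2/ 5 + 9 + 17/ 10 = 111/10 = 11.10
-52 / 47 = -1.11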